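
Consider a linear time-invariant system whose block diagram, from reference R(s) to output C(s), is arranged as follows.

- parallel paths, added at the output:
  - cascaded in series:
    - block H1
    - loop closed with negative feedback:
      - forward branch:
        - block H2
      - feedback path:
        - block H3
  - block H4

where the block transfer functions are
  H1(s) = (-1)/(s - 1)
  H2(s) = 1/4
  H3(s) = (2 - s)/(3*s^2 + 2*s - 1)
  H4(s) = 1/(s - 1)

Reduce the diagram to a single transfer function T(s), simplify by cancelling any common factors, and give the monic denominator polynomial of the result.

1. reduce the feedback loop with forward H2 and return H3 = (3*s^2 + 2*s - 1)/(12*s^2 + 7*s - 2)
2. series reduction of H1, [H2/(1+H2*H3)] = (-3*s^2 - 2*s + 1)/(12*s^3 - 5*s^2 - 9*s + 2)
3. add (H1*[H2/(1+H2*H3)]), H4 (parallel) = (9*s^2 + 5*s - 1)/(12*s^3 - 5*s^2 - 9*s + 2)
The result of step 3 is T(s) in lowest terms. Its denominator has leading coefficient 12; dividing the denominator through by 12 makes it monic.

Hence the answer: s^3 - 5*s^2/12 - 3*s/4 + 1/6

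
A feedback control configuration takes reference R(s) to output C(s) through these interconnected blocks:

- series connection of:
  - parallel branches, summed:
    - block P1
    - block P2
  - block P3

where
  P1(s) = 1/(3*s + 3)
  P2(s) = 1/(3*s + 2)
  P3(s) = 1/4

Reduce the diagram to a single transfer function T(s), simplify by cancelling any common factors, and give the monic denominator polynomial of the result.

First reduce the diagram to T(s).

Step 1: parallel reduction of P1, P2; result (6*s + 5)/(9*s^2 + 15*s + 6)
Step 2: multiply (P1+P2), P3 (series); result (6*s + 5)/(36*s^2 + 60*s + 24)
Step 2 gives the fully reduced T(s), with no common factor left to cancel. The denominator's leading coefficient is 36, so divide each of its coefficients by 36 to get the monic form.

Answer: s^2 + 5*s/3 + 2/3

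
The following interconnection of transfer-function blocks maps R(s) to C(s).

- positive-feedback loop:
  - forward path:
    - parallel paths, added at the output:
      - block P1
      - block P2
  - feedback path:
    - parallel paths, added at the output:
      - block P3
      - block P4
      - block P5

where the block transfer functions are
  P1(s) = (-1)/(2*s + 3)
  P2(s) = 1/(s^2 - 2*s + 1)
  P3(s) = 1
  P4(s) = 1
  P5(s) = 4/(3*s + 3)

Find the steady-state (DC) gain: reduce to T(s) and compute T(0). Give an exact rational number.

The answer is -6/11.

Reasoning:
[1] sum the parallel branches P1, P2 gives (-s^2 + 4*s + 2)/(2*s^3 - s^2 - 4*s + 3)
[2] parallel reduction of P3, P4, P5 gives (6*s + 10)/(3*s + 3)
[3] feedback reduction of (P1+P2), (P3+P4+P5) gives (-3*s^3 + 9*s^2 + 18*s + 6)/(6*s^4 + 9*s^3 - 29*s^2 - 55*s - 11)
Step 3 gives the overall T(s). Then T(0) = 6/(-11) = -6/11.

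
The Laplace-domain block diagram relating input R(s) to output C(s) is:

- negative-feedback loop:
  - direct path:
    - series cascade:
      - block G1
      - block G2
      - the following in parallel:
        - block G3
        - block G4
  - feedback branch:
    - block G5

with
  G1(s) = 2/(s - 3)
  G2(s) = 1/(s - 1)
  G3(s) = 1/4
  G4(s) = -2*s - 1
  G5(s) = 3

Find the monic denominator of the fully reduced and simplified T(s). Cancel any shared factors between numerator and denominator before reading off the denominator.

Step 1: reduce the parallel group G3, G4 gives -2*s - 3/4
Step 2: cascade G1, G2, (G3+G4) gives (-8*s - 3)/(2*s^2 - 8*s + 6)
Step 3: reduce the feedback loop with forward (G1*G2*(G3+G4)) and return G5 gives (-8*s - 3)/(2*s^2 - 32*s - 3)
The result of step 3 is T(s) in lowest terms. Its denominator has leading coefficient 2; dividing the denominator through by 2 makes it monic.

Therefore the answer is s^2 - 16*s - 3/2.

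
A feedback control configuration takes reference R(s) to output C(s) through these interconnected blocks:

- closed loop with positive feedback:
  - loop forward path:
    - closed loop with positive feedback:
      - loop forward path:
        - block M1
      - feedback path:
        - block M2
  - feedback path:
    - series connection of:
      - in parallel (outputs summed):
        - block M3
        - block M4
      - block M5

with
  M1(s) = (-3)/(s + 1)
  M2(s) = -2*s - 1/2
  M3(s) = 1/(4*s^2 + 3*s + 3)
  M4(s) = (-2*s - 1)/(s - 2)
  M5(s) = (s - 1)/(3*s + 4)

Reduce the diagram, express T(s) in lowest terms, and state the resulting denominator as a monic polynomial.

1. collapse the loop (M1 forward, M2 return) -> 6/(10*s + 1)
2. add M3, M4 (parallel) -> (-8*s^3 - 10*s^2 - 8*s - 5)/(4*s^3 - 5*s^2 - 3*s - 6)
3. reduce the series chain (M3+M4), M5 -> (-8*s^4 - 2*s^3 + 2*s^2 + 3*s + 5)/(12*s^4 + s^3 - 29*s^2 - 30*s - 24)
4. feedback reduction of [M1/(1-M1*M2)], ((M3+M4)*M5) -> (72*s^4 + 6*s^3 - 174*s^2 - 180*s - 144)/(120*s^5 + 70*s^4 - 277*s^3 - 341*s^2 - 288*s - 54)
T(s) is the step-4 result (common factors already cancelled). Leading coefficient of the denominator: 120. Divide through by 120 for the monic polynomial.

Final answer: s^5 + 7*s^4/12 - 277*s^3/120 - 341*s^2/120 - 12*s/5 - 9/20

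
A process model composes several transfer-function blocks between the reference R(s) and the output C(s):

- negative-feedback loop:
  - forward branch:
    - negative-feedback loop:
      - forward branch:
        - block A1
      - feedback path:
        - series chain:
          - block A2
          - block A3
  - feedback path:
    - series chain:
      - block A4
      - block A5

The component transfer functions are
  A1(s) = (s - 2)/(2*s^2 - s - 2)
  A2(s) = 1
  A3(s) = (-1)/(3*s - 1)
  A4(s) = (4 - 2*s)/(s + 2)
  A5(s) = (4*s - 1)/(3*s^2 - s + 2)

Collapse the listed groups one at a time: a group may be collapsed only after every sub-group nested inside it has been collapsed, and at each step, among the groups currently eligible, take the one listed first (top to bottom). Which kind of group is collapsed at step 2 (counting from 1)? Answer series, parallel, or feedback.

(1) series reduction of A2, A3
(2) close the feedback loop around A1, (A2*A3)
(3) reduce the series chain A4, A5
(4) collapse the loop ([A1/(1+A1*(A2*A3))] forward, (A4*A5) return)
So the answer for step 2 is feedback.

Hence the answer: feedback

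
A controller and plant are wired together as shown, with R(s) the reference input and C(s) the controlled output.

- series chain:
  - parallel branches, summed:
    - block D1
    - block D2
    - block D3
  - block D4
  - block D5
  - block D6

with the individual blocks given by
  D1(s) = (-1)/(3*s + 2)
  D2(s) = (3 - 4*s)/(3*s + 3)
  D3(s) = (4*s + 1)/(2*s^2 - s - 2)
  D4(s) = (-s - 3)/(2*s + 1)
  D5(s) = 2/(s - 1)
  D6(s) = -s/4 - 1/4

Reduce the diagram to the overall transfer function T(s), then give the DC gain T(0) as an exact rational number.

Step 1: parallel reduction of D1, D2, D3; result (-24*s^4 + 44*s^3 + 101*s^2 + 40*s)/(18*s^4 + 21*s^3 - 21*s^2 - 36*s - 12)
Step 2: multiply (D1+D2+D3), D4, D5, D6 (series); result (-24*s^5 - 28*s^4 + 233*s^3 + 343*s^2 + 120*s)/(72*s^5 - 24*s^4 - 138*s^3 - 6*s^2 + 72*s + 24)
Step 2 gives the overall T(s). Then T(0) = 0/24 = 0.

Answer: 0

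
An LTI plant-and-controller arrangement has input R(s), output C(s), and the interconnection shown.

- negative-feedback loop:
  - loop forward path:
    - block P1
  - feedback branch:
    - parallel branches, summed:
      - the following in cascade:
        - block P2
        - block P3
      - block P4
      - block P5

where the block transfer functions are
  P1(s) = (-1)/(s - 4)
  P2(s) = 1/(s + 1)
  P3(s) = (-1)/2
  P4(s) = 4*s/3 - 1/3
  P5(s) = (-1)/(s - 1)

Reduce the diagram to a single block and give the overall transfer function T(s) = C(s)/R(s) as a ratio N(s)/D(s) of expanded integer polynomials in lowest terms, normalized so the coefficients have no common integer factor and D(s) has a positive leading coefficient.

Reducing step by step:

Step 1. reduce the series chain P2, P3 -> (-1)/(2*s + 2)
Step 2. sum the parallel branches (P2*P3), P4, P5 -> (8*s^3 - 2*s^2 - 17*s - 1)/(6*s^2 - 6)
Step 3. apply the feedback formula to P1, ((P2*P3)+P4+P5): this yields T(s), and no further normalization is needed

Answer: (6*s^2 - 6)/(2*s^3 + 22*s^2 - 11*s - 25)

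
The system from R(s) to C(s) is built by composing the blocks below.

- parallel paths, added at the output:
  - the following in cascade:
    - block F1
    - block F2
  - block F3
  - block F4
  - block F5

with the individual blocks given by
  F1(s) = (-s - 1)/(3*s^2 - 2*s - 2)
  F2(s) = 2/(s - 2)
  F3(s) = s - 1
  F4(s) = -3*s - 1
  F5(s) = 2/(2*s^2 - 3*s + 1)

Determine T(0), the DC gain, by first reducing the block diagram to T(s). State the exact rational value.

Answer: -1/2

Working:
1. multiply F1, F2 (series), giving (-2*s - 2)/(3*s^3 - 8*s^2 + 2*s + 4)
2. parallel reduction of (F1*F2), F3, F4, F5, giving (-12*s^6 + 38*s^5 - 12*s^4 - 48*s^3 + 18*s^2 + 20*s - 2)/(6*s^5 - 25*s^4 + 31*s^3 - 6*s^2 - 10*s + 4)
Evaluating the step-2 result (the overall T(s)) at s = 0 gives T(0) = -2/4 = -1/2.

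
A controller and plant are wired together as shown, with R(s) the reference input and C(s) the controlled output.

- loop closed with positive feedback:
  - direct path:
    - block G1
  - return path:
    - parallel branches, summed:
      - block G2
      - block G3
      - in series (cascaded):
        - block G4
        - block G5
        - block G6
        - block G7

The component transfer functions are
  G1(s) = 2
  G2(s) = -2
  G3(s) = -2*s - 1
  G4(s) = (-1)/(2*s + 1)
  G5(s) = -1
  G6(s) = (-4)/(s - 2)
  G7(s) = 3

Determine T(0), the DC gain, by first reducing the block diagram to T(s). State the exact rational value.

[1] multiply G4, G5, G6, G7 (series); result (-12)/(2*s^2 - 3*s - 2)
[2] parallel reduction of G2, G3, (G4*G5*G6*G7); result (-4*s^3 + 13*s - 6)/(2*s^2 - 3*s - 2)
[3] collapse the loop (G1 forward, (G2+G3+(G4*G5*G6*G7)) return); result (4*s^2 - 6*s - 4)/(8*s^3 + 2*s^2 - 29*s + 10)
Step 3 gives the overall T(s). Then T(0) = -4/10 = -2/5.

Answer: -2/5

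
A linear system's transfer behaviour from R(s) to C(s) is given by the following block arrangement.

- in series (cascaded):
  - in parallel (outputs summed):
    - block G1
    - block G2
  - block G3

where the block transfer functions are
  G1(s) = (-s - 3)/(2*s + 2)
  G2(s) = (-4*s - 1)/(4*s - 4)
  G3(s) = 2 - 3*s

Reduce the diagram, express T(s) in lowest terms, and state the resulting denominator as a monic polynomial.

Answer: s^2 - 1

Working:
Step 1: reduce the parallel group G1, G2 = (-6*s^2 - 9*s + 5)/(4*s^2 - 4)
Step 2: series reduction of (G1+G2), G3 = (18*s^3 + 15*s^2 - 33*s + 10)/(4*s^2 - 4)
T(s) is the step-2 result (common factors already cancelled). Leading coefficient of the denominator: 4. Divide through by 4 for the monic polynomial.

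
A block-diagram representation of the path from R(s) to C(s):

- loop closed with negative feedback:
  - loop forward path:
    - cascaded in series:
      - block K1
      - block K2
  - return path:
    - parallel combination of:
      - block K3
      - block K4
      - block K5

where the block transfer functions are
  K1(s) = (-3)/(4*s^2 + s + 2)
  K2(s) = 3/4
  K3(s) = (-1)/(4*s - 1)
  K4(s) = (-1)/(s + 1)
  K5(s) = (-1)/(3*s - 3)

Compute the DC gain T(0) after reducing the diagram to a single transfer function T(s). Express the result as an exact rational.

[1] series reduction of K1, K2 -> (-9)/(16*s^2 + 4*s + 8)
[2] sum the parallel branches K3, K4, K5 -> (-19*s^2 + 12*s + 1)/(12*s^3 - 3*s^2 - 12*s + 3)
[3] reduce the feedback loop with forward (K1*K2) and return (K3+K4+K5) -> (-36*s^3 + 9*s^2 + 36*s - 9)/(64*s^5 - 36*s^3 + 49*s^2 - 64*s + 5)
That last expression is T(s); at s = 0 only the constant terms survive, so T(0) = -9/5.

Therefore the answer is -9/5.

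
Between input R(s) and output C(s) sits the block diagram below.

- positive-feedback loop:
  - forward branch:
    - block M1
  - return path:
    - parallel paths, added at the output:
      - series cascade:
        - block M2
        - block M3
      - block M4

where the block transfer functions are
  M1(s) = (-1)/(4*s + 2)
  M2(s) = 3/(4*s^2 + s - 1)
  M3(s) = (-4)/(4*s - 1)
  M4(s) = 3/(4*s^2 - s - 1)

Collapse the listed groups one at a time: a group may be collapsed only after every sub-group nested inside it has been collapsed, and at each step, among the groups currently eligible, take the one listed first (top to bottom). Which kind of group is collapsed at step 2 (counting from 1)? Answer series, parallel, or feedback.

Step 1: multiply M2, M3 (series)
Step 2: reduce the parallel group (M2*M3), M4
Step 3: collapse the loop (M1 forward, ((M2*M3)+M4) return)
Step 2: parallel.

Therefore the answer is parallel.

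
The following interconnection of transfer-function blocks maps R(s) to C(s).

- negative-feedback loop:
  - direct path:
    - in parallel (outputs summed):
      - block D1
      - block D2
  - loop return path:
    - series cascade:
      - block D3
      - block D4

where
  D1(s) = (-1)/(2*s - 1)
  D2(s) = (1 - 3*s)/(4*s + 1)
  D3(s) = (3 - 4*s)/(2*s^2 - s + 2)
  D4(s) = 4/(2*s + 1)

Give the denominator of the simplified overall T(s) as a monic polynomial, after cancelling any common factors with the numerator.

The answer is s^5 - s^4/4 + 29*s^3/8 - 39*s^2/16 + 37*s/32 - 13/16.

Reasoning:
Step 1 - parallel reduction of D1, D2 -> (-6*s^2 + s - 2)/(8*s^2 - 2*s - 1)
Step 2 - cascade D3, D4 -> (12 - 16*s)/(4*s^3 + 3*s + 2)
Step 3 - feedback reduction of (D1+D2), (D3*D4) -> (-24*s^5 + 4*s^4 - 26*s^3 - 9*s^2 - 4*s - 4)/(32*s^5 - 8*s^4 + 116*s^3 - 78*s^2 + 37*s - 26)
The result of step 3 is T(s) in lowest terms. Its denominator has leading coefficient 32; dividing the denominator through by 32 makes it monic.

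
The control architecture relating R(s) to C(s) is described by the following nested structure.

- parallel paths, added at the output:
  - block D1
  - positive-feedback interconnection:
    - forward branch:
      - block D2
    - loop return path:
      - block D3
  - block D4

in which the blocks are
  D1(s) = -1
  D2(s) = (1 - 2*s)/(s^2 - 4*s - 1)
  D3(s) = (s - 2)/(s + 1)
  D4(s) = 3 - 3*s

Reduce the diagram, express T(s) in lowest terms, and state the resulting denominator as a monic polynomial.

The answer is s^3 - s^2 - 10*s + 1.

Reasoning:
Step 1: apply the feedback formula to D2, D3; result (-2*s^2 - s + 1)/(s^3 - s^2 - 10*s + 1)
Step 2: reduce the parallel group D1, [D2/(1-D2*D3)], D4; result (-3*s^4 + 5*s^3 + 26*s^2 - 24*s + 3)/(s^3 - s^2 - 10*s + 1)
T(s) is the step-2 result (common factors already cancelled). Leading coefficient of the denominator: 1, so no rescaling is needed.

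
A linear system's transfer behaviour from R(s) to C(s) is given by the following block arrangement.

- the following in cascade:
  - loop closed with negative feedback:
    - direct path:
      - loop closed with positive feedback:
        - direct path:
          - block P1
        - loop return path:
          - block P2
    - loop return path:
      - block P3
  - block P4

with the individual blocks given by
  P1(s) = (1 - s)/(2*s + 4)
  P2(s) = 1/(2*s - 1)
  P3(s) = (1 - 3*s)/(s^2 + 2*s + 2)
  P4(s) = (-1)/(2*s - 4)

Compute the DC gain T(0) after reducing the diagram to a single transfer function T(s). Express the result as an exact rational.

[1] collapse the loop (P1 forward, P2 return) -> (-2*s^2 + 3*s - 1)/(4*s^2 + 7*s - 5)
[2] apply the feedback formula to [P1/(1-P1*P2)], P3 -> (-2*s^4 - s^3 + s^2 + 4*s - 2)/(4*s^4 + 21*s^3 + 6*s^2 + 10*s - 11)
[3] reduce the series chain [[P1/(1-P1*P2)]/(1+[P1/(1-P1*P2)]*P3)], P4 -> (2*s^4 + s^3 - s^2 - 4*s + 2)/(8*s^5 + 26*s^4 - 72*s^3 - 4*s^2 - 62*s + 44)
Evaluating the step-3 result (the overall T(s)) at s = 0 gives T(0) = 2/44 = 1/22.

Hence the answer: 1/22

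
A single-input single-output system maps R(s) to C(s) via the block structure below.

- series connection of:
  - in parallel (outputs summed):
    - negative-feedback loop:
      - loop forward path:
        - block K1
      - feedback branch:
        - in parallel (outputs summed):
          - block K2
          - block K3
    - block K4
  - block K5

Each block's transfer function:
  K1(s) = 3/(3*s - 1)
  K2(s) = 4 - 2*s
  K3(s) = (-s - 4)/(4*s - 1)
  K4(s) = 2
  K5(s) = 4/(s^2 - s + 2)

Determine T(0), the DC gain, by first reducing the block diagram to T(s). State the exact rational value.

[1] combine K2, K3 in parallel; result (-8*s^2 + 17*s - 8)/(4*s - 1)
[2] close the feedback loop around K1, (K2+K3); result (3 - 12*s)/(12*s^2 - 44*s + 23)
[3] reduce the parallel group [K1/(1+K1*(K2+K3))], K4; result (24*s^2 - 100*s + 49)/(12*s^2 - 44*s + 23)
[4] multiply ([K1/(1+K1*(K2+K3))]+K4), K5 (series); result (96*s^2 - 400*s + 196)/(12*s^4 - 56*s^3 + 91*s^2 - 111*s + 46)
DC gain: substitute s = 0 into T(s) from step 4: T(0) = 196/46 = 98/23.

Answer: 98/23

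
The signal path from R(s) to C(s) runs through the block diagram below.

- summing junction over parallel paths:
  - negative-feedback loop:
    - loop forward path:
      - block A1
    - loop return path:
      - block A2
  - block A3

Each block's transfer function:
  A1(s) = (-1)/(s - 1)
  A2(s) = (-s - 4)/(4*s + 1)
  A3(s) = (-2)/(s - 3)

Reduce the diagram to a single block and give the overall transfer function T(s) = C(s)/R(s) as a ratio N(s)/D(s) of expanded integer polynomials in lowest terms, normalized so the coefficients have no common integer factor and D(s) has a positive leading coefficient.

(1) reduce the feedback loop with forward A1 and return A2 = (-4*s - 1)/(4*s^2 - 2*s + 3)
(2) combine [A1/(1+A1*A2)], A3 in parallel, which is the overall transfer function T(s) = C(s)/R(s) in lowest terms

Final answer: (-12*s^2 + 15*s - 3)/(4*s^3 - 14*s^2 + 9*s - 9)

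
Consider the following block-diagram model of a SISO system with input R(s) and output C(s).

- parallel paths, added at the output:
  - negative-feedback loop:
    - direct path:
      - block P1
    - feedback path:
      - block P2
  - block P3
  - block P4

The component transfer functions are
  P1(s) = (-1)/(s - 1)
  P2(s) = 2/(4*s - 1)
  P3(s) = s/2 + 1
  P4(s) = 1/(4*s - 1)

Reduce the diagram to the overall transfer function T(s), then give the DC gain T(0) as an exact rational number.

First reduce the diagram to T(s).

(1) reduce the feedback loop with forward P1 and return P2: (1 - 4*s)/(4*s^2 - 5*s - 1)
(2) reduce the parallel group [P1/(1+P1*P2)], P3, P4: (16*s^4 + 8*s^3 - 71*s^2 + 9*s - 2)/(32*s^3 - 48*s^2 + 2*s + 2)
The step-2 result is T(s). Setting s = 0: T(0) = -2/2 = -1.

Answer: -1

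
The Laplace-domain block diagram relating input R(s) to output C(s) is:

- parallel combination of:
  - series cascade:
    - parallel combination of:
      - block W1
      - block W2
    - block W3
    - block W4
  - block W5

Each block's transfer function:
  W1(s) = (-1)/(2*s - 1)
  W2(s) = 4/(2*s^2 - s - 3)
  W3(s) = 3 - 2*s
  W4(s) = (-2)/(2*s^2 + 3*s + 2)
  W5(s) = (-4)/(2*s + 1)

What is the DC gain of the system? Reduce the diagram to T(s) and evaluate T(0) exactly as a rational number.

Answer: -3

Working:
Step 1. sum the parallel branches W1, W2, giving (-2*s^2 + 9*s - 1)/(4*s^3 - 4*s^2 - 5*s + 3)
Step 2. combine (W1+W2), W3, W4 in series, giving (-4*s^2 + 18*s - 2)/(4*s^4 + 8*s^3 + 5*s^2 - s - 2)
Step 3. reduce the parallel group ((W1+W2)*W3*W4), W5, giving (-16*s^4 - 40*s^3 + 12*s^2 + 18*s + 6)/(8*s^5 + 20*s^4 + 18*s^3 + 3*s^2 - 5*s - 2)
That last expression is T(s); at s = 0 only the constant terms survive, so T(0) = 6/(-2) = -3.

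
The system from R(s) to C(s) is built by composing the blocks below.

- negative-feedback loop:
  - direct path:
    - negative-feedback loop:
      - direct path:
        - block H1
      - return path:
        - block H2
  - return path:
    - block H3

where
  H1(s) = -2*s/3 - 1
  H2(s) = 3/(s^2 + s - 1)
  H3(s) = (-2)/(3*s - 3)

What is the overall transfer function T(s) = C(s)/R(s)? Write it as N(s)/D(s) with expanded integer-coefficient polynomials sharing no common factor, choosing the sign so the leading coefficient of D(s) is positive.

(1) close the feedback loop around H1, H2 -> (-2*s^3 - 5*s^2 - s + 3)/(3*s^2 - 3*s - 12)
(2) close the feedback loop around [H1/(1+H1*H2)], H3, which is the overall transfer function T(s) = C(s)/R(s) in lowest terms

Final answer: (-6*s^4 - 9*s^3 + 12*s^2 + 12*s - 9)/(13*s^3 - 8*s^2 - 25*s + 30)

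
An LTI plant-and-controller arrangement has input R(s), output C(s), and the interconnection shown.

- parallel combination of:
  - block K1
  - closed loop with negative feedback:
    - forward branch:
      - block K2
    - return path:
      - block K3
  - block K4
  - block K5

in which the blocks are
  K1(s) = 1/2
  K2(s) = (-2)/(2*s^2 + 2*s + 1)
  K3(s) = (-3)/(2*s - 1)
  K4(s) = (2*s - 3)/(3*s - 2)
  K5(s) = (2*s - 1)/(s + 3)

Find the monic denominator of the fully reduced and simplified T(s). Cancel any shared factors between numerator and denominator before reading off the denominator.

The answer is s^5 + 17*s^4/6 - 5*s^3/6 + s^2/4 + 35*s/12 - 5/2.

Reasoning:
(1) reduce the feedback loop with forward K2 and return K3: (2 - 4*s)/(4*s^3 + 2*s^2 + 5)
(2) add K1, [K2/(1+K2*K3)], K4, K5 (parallel): (76*s^5 + 34*s^4 - 106*s^3 + 11*s^2 + 71*s - 124)/(24*s^5 + 68*s^4 - 20*s^3 + 6*s^2 + 70*s - 60)
That last expression is T(s), already simplified. Scaling its denominator by 1/24 (the reciprocal of the leading coefficient) yields the monic denominator.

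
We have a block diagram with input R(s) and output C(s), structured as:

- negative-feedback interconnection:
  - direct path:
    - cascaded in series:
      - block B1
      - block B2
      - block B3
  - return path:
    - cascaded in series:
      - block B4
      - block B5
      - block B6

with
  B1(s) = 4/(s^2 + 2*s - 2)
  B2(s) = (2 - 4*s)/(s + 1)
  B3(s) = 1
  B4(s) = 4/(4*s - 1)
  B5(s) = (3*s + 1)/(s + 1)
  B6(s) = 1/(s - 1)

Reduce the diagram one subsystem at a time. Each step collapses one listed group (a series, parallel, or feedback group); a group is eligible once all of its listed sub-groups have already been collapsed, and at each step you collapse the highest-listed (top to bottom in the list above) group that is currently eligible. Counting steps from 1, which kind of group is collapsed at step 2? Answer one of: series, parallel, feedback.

Step 1: combine B1, B2, B3 in series
Step 2: cascade B4, B5, B6
Step 3: feedback reduction of (B1*B2*B3), (B4*B5*B6)
The group at step 2 is a series group.

Final answer: series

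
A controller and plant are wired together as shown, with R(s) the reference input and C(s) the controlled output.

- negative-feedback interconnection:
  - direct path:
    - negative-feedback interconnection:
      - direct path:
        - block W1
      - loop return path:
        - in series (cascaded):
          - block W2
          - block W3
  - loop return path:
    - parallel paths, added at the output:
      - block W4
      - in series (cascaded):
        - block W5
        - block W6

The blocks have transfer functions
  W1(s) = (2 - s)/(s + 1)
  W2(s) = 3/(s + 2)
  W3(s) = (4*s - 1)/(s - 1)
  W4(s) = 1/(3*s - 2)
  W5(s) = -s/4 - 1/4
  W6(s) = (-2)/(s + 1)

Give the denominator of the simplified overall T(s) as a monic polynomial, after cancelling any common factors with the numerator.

Reducing step by step:

Step 1. combine W2, W3 in series; result (12*s - 3)/(s^2 + s - 2)
Step 2. reduce the feedback loop with forward W1 and return (W2*W3); result (-s^3 + s^2 + 4*s - 4)/(s^3 - 10*s^2 + 26*s - 8)
Step 3. series reduction of W5, W6; result 1/2
Step 4. reduce the parallel group W4, (W5*W6); result (3*s)/(6*s - 4)
Step 5. close the feedback loop around [W1/(1+W1*(W2*W3))], (W4+(W5*W6)); result (-6*s^4 + 10*s^3 + 20*s^2 - 40*s + 16)/(3*s^4 - 61*s^3 + 208*s^2 - 164*s + 32)
Step 5 gives the fully reduced T(s), with no common factor left to cancel. The denominator's leading coefficient is 3, so divide each of its coefficients by 3 to get the monic form.

Answer: s^4 - 61*s^3/3 + 208*s^2/3 - 164*s/3 + 32/3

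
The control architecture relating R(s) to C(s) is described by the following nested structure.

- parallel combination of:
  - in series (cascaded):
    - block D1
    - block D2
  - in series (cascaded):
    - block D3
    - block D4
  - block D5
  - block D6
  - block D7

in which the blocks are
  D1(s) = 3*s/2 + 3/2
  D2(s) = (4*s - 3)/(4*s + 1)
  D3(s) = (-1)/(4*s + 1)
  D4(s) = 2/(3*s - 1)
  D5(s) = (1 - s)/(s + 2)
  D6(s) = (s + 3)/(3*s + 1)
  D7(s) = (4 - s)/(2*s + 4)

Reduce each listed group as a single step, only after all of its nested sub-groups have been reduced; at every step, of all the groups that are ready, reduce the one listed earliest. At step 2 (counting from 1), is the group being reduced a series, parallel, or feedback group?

1. series reduction of D1, D2
2. combine D3, D4 in series
3. combine (D1*D2), (D3*D4), D5, D6, D7 in parallel
At step 2 the group reduced is series.

Answer: series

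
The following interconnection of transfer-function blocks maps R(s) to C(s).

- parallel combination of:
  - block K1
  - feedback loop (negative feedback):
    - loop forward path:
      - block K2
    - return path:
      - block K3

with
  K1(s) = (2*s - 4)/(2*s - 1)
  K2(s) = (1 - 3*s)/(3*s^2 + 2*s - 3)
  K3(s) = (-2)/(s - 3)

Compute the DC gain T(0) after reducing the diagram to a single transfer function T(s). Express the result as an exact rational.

1. feedback reduction of K2, K3 = (-3*s^2 + 10*s - 3)/(3*s^3 - 7*s^2 - 3*s + 7)
2. combine K1, [K2/(1+K2*K3)] in parallel = (6*s^4 - 32*s^3 + 45*s^2 + 10*s - 25)/(6*s^4 - 17*s^3 + s^2 + 17*s - 7)
That last expression is T(s); at s = 0 only the constant terms survive, so T(0) = -25/(-7) = 25/7.

Therefore the answer is 25/7.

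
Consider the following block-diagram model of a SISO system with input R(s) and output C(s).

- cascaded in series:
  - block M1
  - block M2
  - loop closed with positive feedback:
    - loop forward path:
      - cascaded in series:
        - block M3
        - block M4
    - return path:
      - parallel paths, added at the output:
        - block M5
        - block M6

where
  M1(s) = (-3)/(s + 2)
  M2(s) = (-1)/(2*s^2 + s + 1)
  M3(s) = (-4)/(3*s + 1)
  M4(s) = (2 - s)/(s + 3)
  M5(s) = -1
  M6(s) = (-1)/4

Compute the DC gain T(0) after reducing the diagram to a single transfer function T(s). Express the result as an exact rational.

The answer is 12/7.

Reasoning:
Step 1: combine M3, M4 in series = (4*s - 8)/(3*s^2 + 10*s + 3)
Step 2: reduce the parallel group M5, M6 = (-5)/4
Step 3: close the feedback loop around (M3*M4), (M5+M6) = (4*s - 8)/(3*s^2 + 15*s - 7)
Step 4: series reduction of M1, M2, [(M3*M4)/(1-(M3*M4)*(M5+M6))] = (12*s - 24)/(6*s^5 + 45*s^4 + 70*s^3 + 16*s^2 + 9*s - 14)
DC gain: substitute s = 0 into T(s) from step 4: T(0) = -24/(-14) = 12/7.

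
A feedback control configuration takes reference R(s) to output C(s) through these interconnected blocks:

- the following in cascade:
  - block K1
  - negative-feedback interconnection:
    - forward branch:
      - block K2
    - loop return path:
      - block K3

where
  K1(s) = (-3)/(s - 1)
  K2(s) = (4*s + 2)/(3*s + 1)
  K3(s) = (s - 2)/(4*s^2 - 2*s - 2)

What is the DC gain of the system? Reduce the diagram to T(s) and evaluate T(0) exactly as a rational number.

1. apply the feedback formula to K2, K3: (4*s^2 - 2*s - 2)/(3*s^2 - s - 3)
2. reduce the series chain K1, [K2/(1+K2*K3)]: (-12*s - 6)/(3*s^2 - s - 3)
That last expression is T(s); at s = 0 only the constant terms survive, so T(0) = -6/(-3) = 2.

Hence the answer: 2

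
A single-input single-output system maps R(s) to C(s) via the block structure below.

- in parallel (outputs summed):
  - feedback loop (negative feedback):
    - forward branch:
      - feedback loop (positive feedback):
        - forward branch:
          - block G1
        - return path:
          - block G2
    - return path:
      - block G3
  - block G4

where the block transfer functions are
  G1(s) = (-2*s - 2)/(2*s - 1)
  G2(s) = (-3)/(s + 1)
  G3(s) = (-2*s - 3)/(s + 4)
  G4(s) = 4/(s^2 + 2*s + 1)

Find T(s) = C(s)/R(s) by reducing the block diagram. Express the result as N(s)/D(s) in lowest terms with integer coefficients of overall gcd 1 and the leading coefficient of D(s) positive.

The answer is (-2*s^4 - 14*s^3 - 6*s^2 + 18*s - 96)/(6*s^4 + 23*s^3 + 6*s^2 - 33*s - 22).

Reasoning:
Step 1. close the feedback loop around G1, G2 gives (-2*s - 2)/(2*s - 7)
Step 2. collapse the loop ([G1/(1-G1*G2)] forward, G3 return) gives (-2*s^2 - 10*s - 8)/(6*s^2 + 11*s - 22)
Step 3. add [[G1/(1-G1*G2)]/(1+[G1/(1-G1*G2)]*G3)], G4 (parallel) - this is the overall T(s), already in the required normalized form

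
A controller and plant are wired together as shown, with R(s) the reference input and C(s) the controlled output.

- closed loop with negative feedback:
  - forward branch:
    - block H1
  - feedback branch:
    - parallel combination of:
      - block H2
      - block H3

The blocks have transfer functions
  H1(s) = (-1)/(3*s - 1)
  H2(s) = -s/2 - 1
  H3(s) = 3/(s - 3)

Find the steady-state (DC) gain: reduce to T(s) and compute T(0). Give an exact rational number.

The answer is -1.

Reasoning:
Step 1. reduce the parallel group H2, H3; result (-s^2 + s + 12)/(2*s - 6)
Step 2. close the feedback loop around H1, (H2+H3); result (6 - 2*s)/(7*s^2 - 21*s - 6)
Step 2 gives the overall T(s). Then T(0) = 6/(-6) = -1.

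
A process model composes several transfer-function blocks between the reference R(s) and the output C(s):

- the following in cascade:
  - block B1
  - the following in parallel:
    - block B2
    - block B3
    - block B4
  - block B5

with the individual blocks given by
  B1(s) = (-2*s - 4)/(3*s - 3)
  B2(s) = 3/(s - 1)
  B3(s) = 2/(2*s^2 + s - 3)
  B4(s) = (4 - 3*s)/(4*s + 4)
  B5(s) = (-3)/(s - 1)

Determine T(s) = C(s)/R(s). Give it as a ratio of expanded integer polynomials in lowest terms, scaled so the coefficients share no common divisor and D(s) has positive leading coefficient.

1. sum the parallel branches B2, B3, B4: (-6*s^3 + 29*s^2 + 81*s + 32)/(8*s^3 + 12*s^2 - 8*s - 12)
2. series reduction of B1, (B2+B3+B4), B5; the result is T(s) itself (integer coefficients, no common factor, positive leading denominator coefficient)

Therefore the answer is (-6*s^4 + 17*s^3 + 139*s^2 + 194*s + 64)/(4*s^5 - 2*s^4 - 12*s^3 + 8*s^2 + 8*s - 6).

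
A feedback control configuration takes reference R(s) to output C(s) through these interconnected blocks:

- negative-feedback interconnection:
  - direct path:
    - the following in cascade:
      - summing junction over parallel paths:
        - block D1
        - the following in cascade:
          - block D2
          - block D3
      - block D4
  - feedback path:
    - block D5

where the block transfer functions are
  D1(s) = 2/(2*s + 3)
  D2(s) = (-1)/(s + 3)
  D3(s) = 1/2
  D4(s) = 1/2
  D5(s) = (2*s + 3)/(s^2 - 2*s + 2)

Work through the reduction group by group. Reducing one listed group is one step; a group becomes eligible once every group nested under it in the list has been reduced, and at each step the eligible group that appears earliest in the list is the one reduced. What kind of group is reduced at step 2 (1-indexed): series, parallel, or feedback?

Step 1: series reduction of D2, D3
Step 2: reduce the parallel group D1, (D2*D3)
Step 3: series reduction of (D1+(D2*D3)), D4
Step 4: close the feedback loop around ((D1+(D2*D3))*D4), D5
The group at step 2 is a parallel group.

Final answer: parallel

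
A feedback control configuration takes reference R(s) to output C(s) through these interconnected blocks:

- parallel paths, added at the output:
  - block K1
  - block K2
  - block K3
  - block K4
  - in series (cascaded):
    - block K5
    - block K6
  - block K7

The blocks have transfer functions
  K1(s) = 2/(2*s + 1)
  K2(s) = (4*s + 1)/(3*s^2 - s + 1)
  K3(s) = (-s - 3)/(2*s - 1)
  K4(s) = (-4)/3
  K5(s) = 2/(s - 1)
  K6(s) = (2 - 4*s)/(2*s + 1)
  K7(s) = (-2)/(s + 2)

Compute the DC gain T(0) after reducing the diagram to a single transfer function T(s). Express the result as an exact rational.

Reducing step by step:

1. combine K5, K6 in series: (4 - 8*s)/(2*s^2 - s - 1)
2. combine K1, K2, K3, K4, (K5*K6), K7 in parallel: (-66*s^6 - 239*s^5 + 141*s^4 + 92*s^3 - 160*s^2 + 126*s - 2)/(36*s^6 + 24*s^5 - 81*s^4 + 30*s^3 - 6*s^2 - 9*s + 6)
The step-2 result is T(s). Setting s = 0: T(0) = -2/6 = -1/3.

Answer: -1/3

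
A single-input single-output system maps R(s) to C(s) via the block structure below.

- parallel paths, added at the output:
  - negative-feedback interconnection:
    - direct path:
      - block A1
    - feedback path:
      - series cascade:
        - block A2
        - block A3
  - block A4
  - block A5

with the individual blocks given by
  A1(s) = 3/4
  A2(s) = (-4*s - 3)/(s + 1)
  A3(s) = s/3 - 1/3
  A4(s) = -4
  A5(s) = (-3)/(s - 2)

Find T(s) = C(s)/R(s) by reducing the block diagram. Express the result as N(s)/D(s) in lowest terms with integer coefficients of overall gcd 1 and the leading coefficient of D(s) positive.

First reduce the diagram to T(s).

[1] combine A2, A3 in series: (-4*s^2 + s + 3)/(3*s + 3)
[2] close the feedback loop around A1, (A2*A3): (-3*s - 3)/(4*s^2 - 5*s - 7)
[3] add [A1/(1+A1*(A2*A3))], A4, A5 (parallel); the result is T(s) itself (integer coefficients, no common factor, positive leading denominator coefficient)

Answer: (-16*s^3 + 37*s^2 + 6*s - 29)/(4*s^3 - 13*s^2 + 3*s + 14)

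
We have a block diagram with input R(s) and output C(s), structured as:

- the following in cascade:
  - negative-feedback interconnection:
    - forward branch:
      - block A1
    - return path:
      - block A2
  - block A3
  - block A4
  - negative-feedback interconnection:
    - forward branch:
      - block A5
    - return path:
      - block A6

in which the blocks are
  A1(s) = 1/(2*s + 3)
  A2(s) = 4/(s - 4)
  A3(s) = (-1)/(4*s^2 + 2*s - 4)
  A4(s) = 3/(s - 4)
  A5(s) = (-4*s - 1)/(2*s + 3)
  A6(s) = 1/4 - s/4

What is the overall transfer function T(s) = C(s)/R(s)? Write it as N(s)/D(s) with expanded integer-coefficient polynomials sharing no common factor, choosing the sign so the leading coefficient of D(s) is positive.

Reducing step by step:

Step 1: apply the feedback formula to A1, A2 = (s - 4)/(2*s^2 - 5*s - 8)
Step 2: apply the feedback formula to A5, A6 = (-16*s - 4)/(4*s^2 + 5*s + 11)
Step 3: reduce the series chain [A1/(1+A1*A2)], A3, A4, [A5/(1+A5*A6)] - this is the overall T(s), already in the required normalized form

Answer: (24*s + 6)/(16*s^6 - 12*s^5 - 96*s^4 - 205*s^3 - 201*s^2 + 102*s + 176)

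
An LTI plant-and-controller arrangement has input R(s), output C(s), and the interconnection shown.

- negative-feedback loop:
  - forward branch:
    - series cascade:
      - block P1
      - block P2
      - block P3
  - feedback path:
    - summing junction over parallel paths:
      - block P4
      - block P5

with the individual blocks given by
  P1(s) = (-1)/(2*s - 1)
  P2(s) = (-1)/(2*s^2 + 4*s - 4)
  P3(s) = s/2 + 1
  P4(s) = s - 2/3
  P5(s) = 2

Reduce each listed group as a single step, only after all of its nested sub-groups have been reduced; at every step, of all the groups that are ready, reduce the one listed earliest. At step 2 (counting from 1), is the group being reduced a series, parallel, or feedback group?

Reducing step by step:

(1) multiply P1, P2, P3 (series)
(2) add P4, P5 (parallel)
(3) close the feedback loop around (P1*P2*P3), (P4+P5)
At step 2 the group reduced is parallel.

Answer: parallel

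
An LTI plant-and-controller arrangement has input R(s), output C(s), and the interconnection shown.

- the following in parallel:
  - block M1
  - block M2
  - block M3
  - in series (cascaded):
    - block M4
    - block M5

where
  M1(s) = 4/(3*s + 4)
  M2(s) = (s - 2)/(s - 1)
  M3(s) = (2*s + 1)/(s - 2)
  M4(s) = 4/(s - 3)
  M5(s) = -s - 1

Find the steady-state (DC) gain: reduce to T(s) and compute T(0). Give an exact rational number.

(1) cascade M4, M5 = (-4*s - 4)/(s - 3)
(2) add M1, M2, M3, (M4*M5) (parallel) = (-3*s^4 - 18*s^3 + 18*s^2 + 81*s - 92)/(3*s^4 - 14*s^3 + 9*s^2 + 26*s - 24)
Step 2 gives the overall T(s). Then T(0) = -92/(-24) = 23/6.

Therefore the answer is 23/6.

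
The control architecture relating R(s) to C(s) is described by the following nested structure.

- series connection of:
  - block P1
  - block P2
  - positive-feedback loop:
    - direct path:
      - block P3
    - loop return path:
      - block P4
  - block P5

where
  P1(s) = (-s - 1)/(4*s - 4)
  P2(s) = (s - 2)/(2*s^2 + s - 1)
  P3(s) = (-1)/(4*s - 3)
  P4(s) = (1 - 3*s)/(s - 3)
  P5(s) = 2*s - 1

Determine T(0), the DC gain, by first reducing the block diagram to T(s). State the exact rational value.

Step 1. apply the feedback formula to P3, P4 = (3 - s)/(4*s^2 - 18*s + 10)
Step 2. combine P1, P2, [P3/(1-P3*P4)], P5 in series = (s^2 - 5*s + 6)/(16*s^3 - 88*s^2 + 112*s - 40)
Evaluating the step-2 result (the overall T(s)) at s = 0 gives T(0) = 6/(-40) = -3/20.

Final answer: -3/20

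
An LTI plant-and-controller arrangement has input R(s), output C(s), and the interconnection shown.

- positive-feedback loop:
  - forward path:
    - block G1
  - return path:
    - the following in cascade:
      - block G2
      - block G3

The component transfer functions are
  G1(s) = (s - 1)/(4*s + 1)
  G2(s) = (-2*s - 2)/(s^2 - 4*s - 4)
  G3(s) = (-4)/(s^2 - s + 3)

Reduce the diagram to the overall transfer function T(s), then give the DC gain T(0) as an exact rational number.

Step 1: cascade G2, G3 -> (8*s + 8)/(s^4 - 5*s^3 + 3*s^2 - 8*s - 12)
Step 2: feedback reduction of G1, (G2*G3) -> (s^5 - 6*s^4 + 8*s^3 - 11*s^2 - 4*s + 12)/(4*s^5 - 19*s^4 + 7*s^3 - 37*s^2 - 56*s - 4)
That last expression is T(s); at s = 0 only the constant terms survive, so T(0) = 12/(-4) = -3.

Hence the answer: -3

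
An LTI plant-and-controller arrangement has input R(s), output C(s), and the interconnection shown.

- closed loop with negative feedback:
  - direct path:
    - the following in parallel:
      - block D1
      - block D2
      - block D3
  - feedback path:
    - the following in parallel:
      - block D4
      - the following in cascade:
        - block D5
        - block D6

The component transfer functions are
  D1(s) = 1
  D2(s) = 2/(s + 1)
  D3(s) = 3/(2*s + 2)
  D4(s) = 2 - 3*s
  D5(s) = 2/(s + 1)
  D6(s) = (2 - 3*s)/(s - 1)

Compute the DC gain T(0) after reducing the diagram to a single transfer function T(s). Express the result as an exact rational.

Answer: -9/16

Working:
Step 1. add D1, D2, D3 (parallel) -> (2*s + 9)/(2*s + 2)
Step 2. series reduction of D5, D6 -> (4 - 6*s)/(s^2 - 1)
Step 3. combine D4, (D5*D6) in parallel -> (-3*s^3 + 2*s^2 - 3*s + 2)/(s^2 - 1)
Step 4. reduce the feedback loop with forward (D1+D2+D3) and return (D4+(D5*D6)) -> (-2*s^3 - 9*s^2 + 2*s + 9)/(6*s^4 + 21*s^3 - 14*s^2 + 25*s - 16)
Evaluating the step-4 result (the overall T(s)) at s = 0 gives T(0) = 9/(-16) = -9/16.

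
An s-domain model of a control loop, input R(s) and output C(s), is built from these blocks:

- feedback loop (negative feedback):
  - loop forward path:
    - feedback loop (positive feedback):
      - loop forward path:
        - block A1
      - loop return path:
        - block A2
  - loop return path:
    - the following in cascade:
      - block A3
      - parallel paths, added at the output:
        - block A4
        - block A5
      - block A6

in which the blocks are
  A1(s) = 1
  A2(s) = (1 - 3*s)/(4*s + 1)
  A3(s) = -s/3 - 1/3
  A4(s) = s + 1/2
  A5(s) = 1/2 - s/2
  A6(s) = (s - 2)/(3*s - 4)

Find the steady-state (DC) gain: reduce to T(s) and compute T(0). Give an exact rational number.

Reducing step by step:

Step 1: apply the feedback formula to A1, A2 -> (4*s + 1)/(7*s)
Step 2: combine A4, A5 in parallel -> s/2 + 1
Step 3: series reduction of A3, (A4+A5), A6 -> (-s^3 - s^2 + 4*s + 4)/(18*s - 24)
Step 4: close the feedback loop around [A1/(1-A1*A2)], (A3*(A4+A5)*A6) -> (-72*s^2 + 78*s + 24)/(4*s^4 + 5*s^3 - 141*s^2 + 148*s - 4)
The step-4 result is T(s). Setting s = 0: T(0) = 24/(-4) = -6.

Answer: -6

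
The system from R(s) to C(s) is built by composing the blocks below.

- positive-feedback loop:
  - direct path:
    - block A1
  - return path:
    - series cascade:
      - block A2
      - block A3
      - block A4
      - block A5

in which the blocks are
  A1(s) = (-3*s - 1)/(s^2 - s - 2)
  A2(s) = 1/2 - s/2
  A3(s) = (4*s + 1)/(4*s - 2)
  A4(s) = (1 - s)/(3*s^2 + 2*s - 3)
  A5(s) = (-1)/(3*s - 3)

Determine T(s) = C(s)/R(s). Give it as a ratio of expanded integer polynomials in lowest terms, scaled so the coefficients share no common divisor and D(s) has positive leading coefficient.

(1) reduce the series chain A2, A3, A4, A5: (-4*s^2 + 3*s + 1)/(72*s^3 + 12*s^2 - 96*s + 36)
(2) reduce the feedback loop with forward A1 and return (A2*A3*A4*A5): this yields T(s), and no further normalization is needed

Therefore the answer is (-216*s^4 - 108*s^3 + 276*s^2 - 12*s - 36)/(72*s^5 - 60*s^4 - 264*s^3 + 113*s^2 + 162*s - 71).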